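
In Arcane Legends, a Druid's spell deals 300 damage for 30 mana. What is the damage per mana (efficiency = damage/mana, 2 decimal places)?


Efficiency = damage / mana
= 300 / 30
= 10.00

10.00 dmg/mana


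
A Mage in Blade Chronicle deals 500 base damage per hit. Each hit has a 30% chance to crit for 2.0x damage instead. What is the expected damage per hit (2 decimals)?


E[dmg] = base * (1 + crit_chance * (crit_mult - 1))
cc as decimal = 30/100 = 0.3
cm - 1 = 2.0 - 1 = 1.0
Bonus factor = 0.3 * 1.0 = 0.3
Total multiplier = 1 + 0.3 = 1.3
Expected damage = 500 * 1.3 = 650.00

650.00 damage


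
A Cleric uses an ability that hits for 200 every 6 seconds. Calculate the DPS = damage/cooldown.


DPS = damage / cooldown
= 200 / 6
= 33.33

33.33 DPS


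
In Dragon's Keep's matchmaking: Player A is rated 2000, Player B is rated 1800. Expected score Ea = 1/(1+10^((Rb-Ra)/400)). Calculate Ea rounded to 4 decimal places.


Elo expected score: Ea = 1/(1 + 10^((Rb-Ra)/400))
Rb - Ra = 1800 - 2000 = -200
(Rb-Ra)/400 = -200/400 = -0.5
10^-0.5 = 0.316228
Ea = 1/(1 + 0.316228) = 1/1.316228 = 0.7597

0.7597


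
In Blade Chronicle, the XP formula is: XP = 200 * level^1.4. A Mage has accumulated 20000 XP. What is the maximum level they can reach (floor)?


XP = 200 * level^1.4, so level = (XP / 200)^(1/1.4)
= (20000 / 200)^(1/1.4)
= 100.0^0.7143
= 26.827
Floor: level = 26

level 26


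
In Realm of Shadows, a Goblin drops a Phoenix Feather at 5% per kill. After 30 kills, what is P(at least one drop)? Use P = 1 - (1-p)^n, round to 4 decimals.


P(at least one) = 1 - P(none) = 1 - (1-p)^n
p = 5/100 = 0.05
1 - p = 0.95
(1 - p)^30 = 0.95^30 = 0.214639
P(at least one) = 1 - 0.214639 = 0.7854

0.7854


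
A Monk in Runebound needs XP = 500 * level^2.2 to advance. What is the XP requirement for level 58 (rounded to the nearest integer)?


XP = 500 * level^2.2
Substitute level = 58:
XP = 500 * 58^2.2
= 500 * 7577.7729
= 3788886

3788886 XP


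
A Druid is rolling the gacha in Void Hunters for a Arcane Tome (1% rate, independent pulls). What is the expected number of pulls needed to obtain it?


Expected pulls for a geometric distribution = 1/p = 100 / rate%
= 100 / 1
= 100.0

100.0 pulls


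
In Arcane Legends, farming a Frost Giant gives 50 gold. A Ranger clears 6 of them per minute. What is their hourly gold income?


Gold per minute = 50 * 6 = 300
Gold per hour = 300 * 60 = 18000

18000 gold/hour


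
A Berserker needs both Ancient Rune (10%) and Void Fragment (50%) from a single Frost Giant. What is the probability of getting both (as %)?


For independent events, P(both) = P(A) * P(B)
= 10% * 50%
= 500 / 100 %
= 5.0%

5.0%


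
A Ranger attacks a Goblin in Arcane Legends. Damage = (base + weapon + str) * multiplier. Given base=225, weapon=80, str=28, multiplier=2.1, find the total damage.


Sum base + weapon + str = 225 + 80 + 28 = 333
Multiply by 2.1:
333 * 2.1 = 699.3

699.3 damage


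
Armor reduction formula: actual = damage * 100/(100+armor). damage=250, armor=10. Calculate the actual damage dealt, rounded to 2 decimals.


actual = 250 * 100 / (100 + 10)
= 250 * 100 / 110
= 25000 / 110
= 227.27

227.27 damage


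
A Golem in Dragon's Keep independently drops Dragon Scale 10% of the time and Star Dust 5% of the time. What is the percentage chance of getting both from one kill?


For independent events, P(both) = P(A) * P(B)
= 10% * 5%
= 50 / 100 %
= 0.5%

0.5%


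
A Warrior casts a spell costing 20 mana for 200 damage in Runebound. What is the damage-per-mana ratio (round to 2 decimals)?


Efficiency = damage / mana
= 200 / 20
= 10.00

10.00 dmg/mana


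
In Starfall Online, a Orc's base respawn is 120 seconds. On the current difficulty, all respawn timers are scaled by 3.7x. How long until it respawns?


Respawn time = base * multiplier
= 120 * 3.7
= 444.0 seconds

444.0 seconds


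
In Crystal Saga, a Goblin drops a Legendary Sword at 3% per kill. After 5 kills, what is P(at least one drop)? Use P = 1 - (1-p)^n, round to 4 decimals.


P(at least one) = 1 - P(none) = 1 - (1-p)^n
p = 3/100 = 0.03
1 - p = 0.97
(1 - p)^5 = 0.97^5 = 0.858734
P(at least one) = 1 - 0.858734 = 0.1413

0.1413


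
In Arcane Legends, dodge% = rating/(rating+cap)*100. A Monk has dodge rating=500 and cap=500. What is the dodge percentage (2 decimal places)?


dodge% = 500 / (500 + 500) * 100
= 500 / 1000 * 100
= 0.5 * 100
= 50.00%

50.00%


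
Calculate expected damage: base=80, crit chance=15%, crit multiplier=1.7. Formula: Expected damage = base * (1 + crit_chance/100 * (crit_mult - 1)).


E[dmg] = base * (1 + crit_chance * (crit_mult - 1))
cc as decimal = 15/100 = 0.15
cm - 1 = 1.7 - 1 = 0.7
Bonus factor = 0.15 * 0.7 = 0.105
Total multiplier = 1 + 0.105 = 1.105
Expected damage = 80 * 1.105 = 88.40

88.40 damage


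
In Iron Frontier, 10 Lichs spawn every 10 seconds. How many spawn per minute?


Spawns per minute = count * (60 / interval)
= 10 * (60 / 10)
= 10 * 6.0
= 60.0

60.0 per minute


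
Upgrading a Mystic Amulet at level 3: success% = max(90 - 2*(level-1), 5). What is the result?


raw_rate = 90 - 2 * (3 - 1)
= 90 - 2 * 2
= 90 - 4
= 86
Apply floor: max(86, 5) = 86%

86%


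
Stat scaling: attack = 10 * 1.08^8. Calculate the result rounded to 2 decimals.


value = base * growth^level
= 10 * 1.08^8
= 10 * 1.85093
= 18.51

18.51 attack


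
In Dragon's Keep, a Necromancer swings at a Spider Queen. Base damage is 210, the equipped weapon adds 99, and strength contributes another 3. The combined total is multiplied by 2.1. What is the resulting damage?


Sum base + weapon + str = 210 + 99 + 3 = 312
Multiply by 2.1:
312 * 2.1 = 655.2

655.2 damage


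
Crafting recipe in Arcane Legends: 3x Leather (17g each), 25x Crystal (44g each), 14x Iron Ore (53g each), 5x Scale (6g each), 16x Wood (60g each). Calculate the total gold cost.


Cost breakdown:
  Leather: 3 * 17 = 51
  Crystal: 25 * 44 = 1100
  Iron Ore: 14 * 53 = 742
  Scale: 5 * 6 = 30
  Wood: 16 * 60 = 960
Total = 51 + 1100 + 742 + 30 + 960 = 2883

2883 gold


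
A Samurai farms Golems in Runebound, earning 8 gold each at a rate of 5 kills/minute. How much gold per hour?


Gold per minute = 8 * 5 = 40
Gold per hour = 40 * 60 = 2400

2400 gold/hour


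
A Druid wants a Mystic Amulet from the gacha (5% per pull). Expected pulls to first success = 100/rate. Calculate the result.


Expected pulls for a geometric distribution = 1/p = 100 / rate%
= 100 / 5
= 20.0

20.0 pulls


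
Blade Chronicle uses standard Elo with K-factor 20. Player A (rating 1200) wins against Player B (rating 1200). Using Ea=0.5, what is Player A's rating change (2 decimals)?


Elo update: delta = K * (S - Ea), where S = 1 (wins)
S - Ea = 1 - 0.5 = 0.5
Rating change = 20 * 0.5
= 10.00

10.00 rating points


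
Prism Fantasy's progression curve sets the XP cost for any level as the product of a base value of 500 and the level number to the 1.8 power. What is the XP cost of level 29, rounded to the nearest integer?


XP = 500 * level^1.8
Substitute level = 29:
XP = 500 * 29^1.8
= 500 * 428.8608
= 214430

214430 XP


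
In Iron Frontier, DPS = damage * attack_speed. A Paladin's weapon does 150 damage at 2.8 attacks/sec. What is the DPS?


DPS = damage * attack_speed
= 150 * 2.8
= 420.0

420.0 DPS


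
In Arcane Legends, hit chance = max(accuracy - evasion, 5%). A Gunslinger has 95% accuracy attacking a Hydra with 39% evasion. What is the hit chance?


accuracy - evasion = 95 - 39 = 56
Apply floor: max(56, 5) = 56
Hit chance = 56%

56%


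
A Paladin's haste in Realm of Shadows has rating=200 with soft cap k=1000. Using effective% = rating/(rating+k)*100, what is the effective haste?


effective% = rating / (rating + k) * 100
= 200 / (200 + 1000) * 100
= 200 / 1200 * 100
= 0.166667 * 100
= 16.67%

16.67%


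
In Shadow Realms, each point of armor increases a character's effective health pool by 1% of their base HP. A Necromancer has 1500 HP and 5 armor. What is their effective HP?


EHP = 1500 * (1 + 5/100)
= 1500 * (1 + 0.05)
= 1500 * 1.05
= 1575.0

1575.0 EHP


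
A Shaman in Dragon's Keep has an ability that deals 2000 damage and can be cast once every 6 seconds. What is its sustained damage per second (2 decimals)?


DPS = damage / cooldown
= 2000 / 6
= 333.33

333.33 DPS


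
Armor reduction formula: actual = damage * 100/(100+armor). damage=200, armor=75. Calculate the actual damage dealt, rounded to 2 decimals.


actual = 200 * 100 / (100 + 75)
= 200 * 100 / 175
= 20000 / 175
= 114.29

114.29 damage


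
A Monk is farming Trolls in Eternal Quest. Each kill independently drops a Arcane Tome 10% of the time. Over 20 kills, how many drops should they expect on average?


Expected drops = kills * (drop_rate / 100)
= 20 * (10 / 100)
= 20 * 0.1
= 2.0

2.0 drops


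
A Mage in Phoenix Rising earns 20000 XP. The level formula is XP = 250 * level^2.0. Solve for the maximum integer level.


XP = 250 * level^2.0, so level = (XP / 250)^(1/2.0)
= (20000 / 250)^(1/2.0)
= 80.0^0.5
= 8.9443
Floor: level = 8

level 8


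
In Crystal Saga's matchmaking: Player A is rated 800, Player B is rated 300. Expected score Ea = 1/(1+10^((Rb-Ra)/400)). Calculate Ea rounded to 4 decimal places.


Elo expected score: Ea = 1/(1 + 10^((Rb-Ra)/400))
Rb - Ra = 300 - 800 = -500
(Rb-Ra)/400 = -500/400 = -1.25
10^-1.25 = 0.056234
Ea = 1/(1 + 0.056234) = 1/1.056234 = 0.9468

0.9468


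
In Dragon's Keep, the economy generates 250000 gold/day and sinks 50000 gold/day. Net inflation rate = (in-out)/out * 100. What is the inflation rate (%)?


Net gold = 250000 - 50000 = 200000
Inflation rate = net / sunk * 100 = 200000 / 50000 * 100
= 4.0 * 100
= 400.00%

400.00%


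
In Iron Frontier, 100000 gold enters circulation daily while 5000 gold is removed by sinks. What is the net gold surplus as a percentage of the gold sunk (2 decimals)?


Net gold = 100000 - 5000 = 95000
Inflation rate = net / sunk * 100 = 95000 / 5000 * 100
= 19.0 * 100
= 1900.00%

1900.00%


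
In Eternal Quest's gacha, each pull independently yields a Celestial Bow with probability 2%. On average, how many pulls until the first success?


Expected pulls for a geometric distribution = 1/p = 100 / rate%
= 100 / 2
= 50.0

50.0 pulls


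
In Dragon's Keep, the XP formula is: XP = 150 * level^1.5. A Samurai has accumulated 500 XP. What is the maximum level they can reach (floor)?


XP = 150 * level^1.5, so level = (XP / 150)^(1/1.5)
= (500 / 150)^(1/1.5)
= 3.3333^0.6667
= 2.2314
Floor: level = 2

level 2


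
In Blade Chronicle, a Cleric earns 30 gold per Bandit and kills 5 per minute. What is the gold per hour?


Gold per minute = 30 * 5 = 150
Gold per hour = 150 * 60 = 9000

9000 gold/hour


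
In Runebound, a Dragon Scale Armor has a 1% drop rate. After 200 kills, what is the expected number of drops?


Expected drops = kills * (drop_rate / 100)
= 200 * (1 / 100)
= 200 * 0.01
= 2.0

2.0 drops


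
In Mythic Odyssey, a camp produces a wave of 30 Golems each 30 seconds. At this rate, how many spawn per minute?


Spawns per minute = count * (60 / interval)
= 30 * (60 / 30)
= 30 * 2.0
= 60.0

60.0 per minute


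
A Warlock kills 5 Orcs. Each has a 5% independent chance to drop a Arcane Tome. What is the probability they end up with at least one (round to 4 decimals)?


P(at least one) = 1 - P(none) = 1 - (1-p)^n
p = 5/100 = 0.05
1 - p = 0.95
(1 - p)^5 = 0.95^5 = 0.773781
P(at least one) = 1 - 0.773781 = 0.2262

0.2262


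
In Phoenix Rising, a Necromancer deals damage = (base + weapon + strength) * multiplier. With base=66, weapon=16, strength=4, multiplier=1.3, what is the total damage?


Sum base + weapon + str = 66 + 16 + 4 = 86
Multiply by 1.3:
86 * 1.3 = 111.8

111.8 damage


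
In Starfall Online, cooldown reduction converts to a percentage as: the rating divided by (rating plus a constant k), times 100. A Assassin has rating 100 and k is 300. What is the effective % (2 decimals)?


effective% = rating / (rating + k) * 100
= 100 / (100 + 300) * 100
= 100 / 400 * 100
= 0.25 * 100
= 25.00%

25.00%


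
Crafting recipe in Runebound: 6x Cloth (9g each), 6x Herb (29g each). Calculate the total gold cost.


Cost breakdown:
  Cloth: 6 * 9 = 54
  Herb: 6 * 29 = 174
Total = 54 + 174 = 228

228 gold


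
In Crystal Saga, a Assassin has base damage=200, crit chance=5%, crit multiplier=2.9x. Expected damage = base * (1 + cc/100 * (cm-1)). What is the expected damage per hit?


E[dmg] = base * (1 + crit_chance * (crit_mult - 1))
cc as decimal = 5/100 = 0.05
cm - 1 = 2.9 - 1 = 1.9
Bonus factor = 0.05 * 1.9 = 0.095
Total multiplier = 1 + 0.095 = 1.095
Expected damage = 200 * 1.095 = 219.00

219.00 damage


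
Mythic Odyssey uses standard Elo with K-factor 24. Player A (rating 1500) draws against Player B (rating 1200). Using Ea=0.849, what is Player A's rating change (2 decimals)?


Elo update: delta = K * (S - Ea), where S = 0.5 (draws)
S - Ea = 0.5 - 0.849 = -0.349
Rating change = 24 * -0.349
= -8.38

-8.38 rating points


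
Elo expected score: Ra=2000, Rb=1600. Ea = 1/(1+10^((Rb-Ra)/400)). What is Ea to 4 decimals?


Elo expected score: Ea = 1/(1 + 10^((Rb-Ra)/400))
Rb - Ra = 1600 - 2000 = -400
(Rb-Ra)/400 = -400/400 = -1.0
10^-1.0 = 0.1
Ea = 1/(1 + 0.1) = 1/1.1 = 0.9091

0.9091


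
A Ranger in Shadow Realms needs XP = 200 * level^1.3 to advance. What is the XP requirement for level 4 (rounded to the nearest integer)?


XP = 200 * level^1.3
Substitute level = 4:
XP = 200 * 4^1.3
= 200 * 6.0629
= 1213

1213 XP


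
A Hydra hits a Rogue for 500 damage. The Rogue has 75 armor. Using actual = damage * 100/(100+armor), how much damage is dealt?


actual = 500 * 100 / (100 + 75)
= 500 * 100 / 175
= 50000 / 175
= 285.71

285.71 damage


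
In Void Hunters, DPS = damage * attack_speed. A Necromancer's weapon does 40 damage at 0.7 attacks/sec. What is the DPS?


DPS = damage * attack_speed
= 40 * 0.7
= 28.0

28.0 DPS


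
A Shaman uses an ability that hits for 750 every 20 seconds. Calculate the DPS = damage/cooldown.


DPS = damage / cooldown
= 750 / 20
= 37.50

37.50 DPS


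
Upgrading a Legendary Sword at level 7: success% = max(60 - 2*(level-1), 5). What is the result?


raw_rate = 60 - 2 * (7 - 1)
= 60 - 2 * 6
= 60 - 12
= 48
Apply floor: max(48, 5) = 48%

48%


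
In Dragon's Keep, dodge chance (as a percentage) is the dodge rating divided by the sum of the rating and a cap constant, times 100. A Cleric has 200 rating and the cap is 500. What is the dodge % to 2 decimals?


dodge% = 200 / (200 + 500) * 100
= 200 / 700 * 100
= 0.285714 * 100
= 28.57%

28.57%


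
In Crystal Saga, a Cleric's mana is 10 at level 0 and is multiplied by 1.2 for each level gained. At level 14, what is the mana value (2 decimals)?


value = base * growth^level
= 10 * 1.2^14
= 10 * 12.839185
= 128.39

128.39 mana


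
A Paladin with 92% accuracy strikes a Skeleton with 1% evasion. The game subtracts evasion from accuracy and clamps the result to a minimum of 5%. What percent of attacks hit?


accuracy - evasion = 92 - 1 = 91
Apply floor: max(91, 5) = 91
Hit chance = 91%

91%


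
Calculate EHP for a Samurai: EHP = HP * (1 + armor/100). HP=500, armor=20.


EHP = 500 * (1 + 20/100)
= 500 * (1 + 0.2)
= 500 * 1.2
= 600.0

600.0 EHP


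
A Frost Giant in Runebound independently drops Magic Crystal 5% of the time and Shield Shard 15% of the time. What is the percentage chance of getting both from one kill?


For independent events, P(both) = P(A) * P(B)
= 5% * 15%
= 75 / 100 %
= 0.75%

0.75%


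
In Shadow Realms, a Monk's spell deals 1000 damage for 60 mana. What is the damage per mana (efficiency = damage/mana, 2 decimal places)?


Efficiency = damage / mana
= 1000 / 60
= 16.67

16.67 dmg/mana


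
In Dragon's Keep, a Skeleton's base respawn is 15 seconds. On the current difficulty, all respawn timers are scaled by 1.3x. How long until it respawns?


Respawn time = base * multiplier
= 15 * 1.3
= 19.5 seconds

19.5 seconds


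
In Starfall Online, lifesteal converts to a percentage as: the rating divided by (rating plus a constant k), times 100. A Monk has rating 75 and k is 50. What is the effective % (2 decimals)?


effective% = rating / (rating + k) * 100
= 75 / (75 + 50) * 100
= 75 / 125 * 100
= 0.6 * 100
= 60.00%

60.00%


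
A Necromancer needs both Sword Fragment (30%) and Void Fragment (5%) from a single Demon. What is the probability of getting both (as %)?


For independent events, P(both) = P(A) * P(B)
= 30% * 5%
= 150 / 100 %
= 1.5%

1.5%


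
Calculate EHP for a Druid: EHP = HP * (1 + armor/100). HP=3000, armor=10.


EHP = 3000 * (1 + 10/100)
= 3000 * (1 + 0.1)
= 3000 * 1.1
= 3300.0

3300.0 EHP


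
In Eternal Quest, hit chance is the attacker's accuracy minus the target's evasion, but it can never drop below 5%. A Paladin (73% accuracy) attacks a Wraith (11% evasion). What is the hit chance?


accuracy - evasion = 73 - 11 = 62
Apply floor: max(62, 5) = 62
Hit chance = 62%

62%


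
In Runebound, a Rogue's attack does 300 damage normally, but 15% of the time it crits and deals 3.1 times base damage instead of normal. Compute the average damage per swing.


E[dmg] = base * (1 + crit_chance * (crit_mult - 1))
cc as decimal = 15/100 = 0.15
cm - 1 = 3.1 - 1 = 2.1
Bonus factor = 0.15 * 2.1 = 0.315
Total multiplier = 1 + 0.315 = 1.315
Expected damage = 300 * 1.315 = 394.50

394.50 damage


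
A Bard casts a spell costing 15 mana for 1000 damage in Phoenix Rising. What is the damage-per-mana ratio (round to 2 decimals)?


Efficiency = damage / mana
= 1000 / 15
= 66.67

66.67 dmg/mana


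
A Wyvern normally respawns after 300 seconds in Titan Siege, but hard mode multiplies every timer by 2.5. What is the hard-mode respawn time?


Respawn time = base * multiplier
= 300 * 2.5
= 750.0 seconds

750.0 seconds


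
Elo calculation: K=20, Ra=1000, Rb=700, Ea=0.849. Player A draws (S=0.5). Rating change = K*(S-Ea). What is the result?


Elo update: delta = K * (S - Ea), where S = 0.5 (draws)
S - Ea = 0.5 - 0.849 = -0.349
Rating change = 20 * -0.349
= -6.98

-6.98 rating points


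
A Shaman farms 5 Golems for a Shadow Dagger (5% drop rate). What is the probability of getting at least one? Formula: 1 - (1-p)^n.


P(at least one) = 1 - P(none) = 1 - (1-p)^n
p = 5/100 = 0.05
1 - p = 0.95
(1 - p)^5 = 0.95^5 = 0.773781
P(at least one) = 1 - 0.773781 = 0.2262

0.2262


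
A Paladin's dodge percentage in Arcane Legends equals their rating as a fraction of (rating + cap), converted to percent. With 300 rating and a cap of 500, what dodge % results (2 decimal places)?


dodge% = 300 / (300 + 500) * 100
= 300 / 800 * 100
= 0.375 * 100
= 37.50%

37.50%


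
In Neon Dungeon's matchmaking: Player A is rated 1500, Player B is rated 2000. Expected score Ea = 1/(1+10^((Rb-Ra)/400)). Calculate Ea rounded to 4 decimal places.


Elo expected score: Ea = 1/(1 + 10^((Rb-Ra)/400))
Rb - Ra = 2000 - 1500 = 500
(Rb-Ra)/400 = 500/400 = 1.25
10^1.25 = 17.782794
Ea = 1/(1 + 17.782794) = 1/18.782794 = 0.0532

0.0532


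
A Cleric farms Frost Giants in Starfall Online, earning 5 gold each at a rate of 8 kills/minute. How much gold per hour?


Gold per minute = 5 * 8 = 40
Gold per hour = 40 * 60 = 2400

2400 gold/hour


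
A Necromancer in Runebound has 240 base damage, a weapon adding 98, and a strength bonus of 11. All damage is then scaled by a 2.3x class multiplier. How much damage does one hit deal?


Sum base + weapon + str = 240 + 98 + 11 = 349
Multiply by 2.3:
349 * 2.3 = 802.7

802.7 damage


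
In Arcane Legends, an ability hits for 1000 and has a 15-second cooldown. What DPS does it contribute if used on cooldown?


DPS = damage / cooldown
= 1000 / 15
= 66.67

66.67 DPS


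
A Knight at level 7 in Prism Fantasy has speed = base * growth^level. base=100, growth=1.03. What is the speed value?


value = base * growth^level
= 100 * 1.03^7
= 100 * 1.229874
= 122.99

122.99 speed


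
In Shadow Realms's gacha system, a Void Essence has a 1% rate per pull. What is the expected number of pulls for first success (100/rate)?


Expected pulls for a geometric distribution = 1/p = 100 / rate%
= 100 / 1
= 100.0

100.0 pulls


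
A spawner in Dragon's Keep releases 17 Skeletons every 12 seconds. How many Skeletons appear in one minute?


Spawns per minute = count * (60 / interval)
= 17 * (60 / 12)
= 17 * 5.0
= 85.0

85.0 per minute


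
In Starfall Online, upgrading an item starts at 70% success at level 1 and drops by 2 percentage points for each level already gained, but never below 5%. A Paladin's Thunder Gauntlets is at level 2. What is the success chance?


raw_rate = 70 - 2 * (2 - 1)
= 70 - 2 * 1
= 70 - 2
= 68
Apply floor: max(68, 5) = 68%

68%


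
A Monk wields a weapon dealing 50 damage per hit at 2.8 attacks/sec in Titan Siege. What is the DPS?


DPS = damage * attack_speed
= 50 * 2.8
= 140.0

140.0 DPS


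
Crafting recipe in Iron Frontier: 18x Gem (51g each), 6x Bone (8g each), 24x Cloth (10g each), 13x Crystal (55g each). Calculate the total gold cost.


Cost breakdown:
  Gem: 18 * 51 = 918
  Bone: 6 * 8 = 48
  Cloth: 24 * 10 = 240
  Crystal: 13 * 55 = 715
Total = 918 + 48 + 240 + 715 = 1921

1921 gold


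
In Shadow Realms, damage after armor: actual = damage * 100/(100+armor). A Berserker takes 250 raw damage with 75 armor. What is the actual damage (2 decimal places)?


actual = 250 * 100 / (100 + 75)
= 250 * 100 / 175
= 25000 / 175
= 142.86

142.86 damage


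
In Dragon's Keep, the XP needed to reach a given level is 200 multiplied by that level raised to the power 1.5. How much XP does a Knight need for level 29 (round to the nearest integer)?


XP = 200 * level^1.5
Substitute level = 29:
XP = 200 * 29^1.5
= 200 * 156.1698
= 31234

31234 XP


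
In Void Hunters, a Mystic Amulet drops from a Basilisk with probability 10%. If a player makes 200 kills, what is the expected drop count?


Expected drops = kills * (drop_rate / 100)
= 200 * (10 / 100)
= 200 * 0.1
= 20.0

20.0 drops


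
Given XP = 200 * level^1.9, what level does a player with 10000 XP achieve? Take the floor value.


XP = 200 * level^1.9, so level = (XP / 200)^(1/1.9)
= (10000 / 200)^(1/1.9)
= 50.0^0.5263
= 7.8378
Floor: level = 7

level 7


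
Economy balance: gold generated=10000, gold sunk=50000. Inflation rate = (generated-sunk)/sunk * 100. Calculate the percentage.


Net gold = 10000 - 50000 = -40000
Inflation rate = net / sunk * 100 = -40000 / 50000 * 100
= -0.8 * 100
= -80.00%

-80.00%


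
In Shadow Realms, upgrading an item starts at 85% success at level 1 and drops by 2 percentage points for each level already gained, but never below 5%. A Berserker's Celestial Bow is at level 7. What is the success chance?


raw_rate = 85 - 2 * (7 - 1)
= 85 - 2 * 6
= 85 - 12
= 73
Apply floor: max(73, 5) = 73%

73%


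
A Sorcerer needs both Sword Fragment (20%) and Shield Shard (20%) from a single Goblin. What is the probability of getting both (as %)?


For independent events, P(both) = P(A) * P(B)
= 20% * 20%
= 400 / 100 %
= 4.0%

4.0%


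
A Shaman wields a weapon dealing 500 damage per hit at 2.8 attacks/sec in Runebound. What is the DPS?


DPS = damage * attack_speed
= 500 * 2.8
= 1400.0

1400.0 DPS


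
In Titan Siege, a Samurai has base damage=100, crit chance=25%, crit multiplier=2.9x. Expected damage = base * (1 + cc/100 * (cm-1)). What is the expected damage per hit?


E[dmg] = base * (1 + crit_chance * (crit_mult - 1))
cc as decimal = 25/100 = 0.25
cm - 1 = 2.9 - 1 = 1.9
Bonus factor = 0.25 * 1.9 = 0.475
Total multiplier = 1 + 0.475 = 1.475
Expected damage = 100 * 1.475 = 147.50

147.50 damage


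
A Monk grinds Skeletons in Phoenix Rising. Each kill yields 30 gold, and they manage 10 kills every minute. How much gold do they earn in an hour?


Gold per minute = 30 * 10 = 300
Gold per hour = 300 * 60 = 18000

18000 gold/hour


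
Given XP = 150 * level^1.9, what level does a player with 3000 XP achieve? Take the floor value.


XP = 150 * level^1.9, so level = (XP / 150)^(1/1.9)
= (3000 / 150)^(1/1.9)
= 20.0^0.5263
= 4.839
Floor: level = 4

level 4


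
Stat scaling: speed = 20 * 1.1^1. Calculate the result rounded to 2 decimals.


value = base * growth^level
= 20 * 1.1^1
= 20 * 1.1
= 22.00

22.00 speed


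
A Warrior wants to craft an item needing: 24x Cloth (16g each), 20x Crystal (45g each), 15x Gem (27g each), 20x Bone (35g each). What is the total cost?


Cost breakdown:
  Cloth: 24 * 16 = 384
  Crystal: 20 * 45 = 900
  Gem: 15 * 27 = 405
  Bone: 20 * 35 = 700
Total = 384 + 900 + 405 + 700 = 2389

2389 gold


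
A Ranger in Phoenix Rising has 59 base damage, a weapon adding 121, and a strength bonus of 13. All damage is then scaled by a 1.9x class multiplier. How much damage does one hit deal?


Sum base + weapon + str = 59 + 121 + 13 = 193
Multiply by 1.9:
193 * 1.9 = 366.7

366.7 damage


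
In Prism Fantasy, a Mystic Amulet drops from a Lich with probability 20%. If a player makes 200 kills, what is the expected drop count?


Expected drops = kills * (drop_rate / 100)
= 200 * (20 / 100)
= 200 * 0.2
= 40.0

40.0 drops


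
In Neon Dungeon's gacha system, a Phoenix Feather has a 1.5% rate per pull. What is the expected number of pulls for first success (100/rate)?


Expected pulls for a geometric distribution = 1/p = 100 / rate%
= 100 / 1.5
= 66.67

66.67 pulls


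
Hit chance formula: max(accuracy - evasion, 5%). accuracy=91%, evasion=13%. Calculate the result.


accuracy - evasion = 91 - 13 = 78
Apply floor: max(78, 5) = 78
Hit chance = 78%

78%


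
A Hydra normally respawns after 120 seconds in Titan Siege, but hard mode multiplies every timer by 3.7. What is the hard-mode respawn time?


Respawn time = base * multiplier
= 120 * 3.7
= 444.0 seconds

444.0 seconds


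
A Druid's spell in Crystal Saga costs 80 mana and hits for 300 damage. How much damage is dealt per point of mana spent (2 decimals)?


Efficiency = damage / mana
= 300 / 80
= 3.75

3.75 dmg/mana


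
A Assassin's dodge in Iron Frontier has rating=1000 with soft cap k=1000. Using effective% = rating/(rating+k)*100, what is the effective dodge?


effective% = rating / (rating + k) * 100
= 1000 / (1000 + 1000) * 100
= 1000 / 2000 * 100
= 0.5 * 100
= 50.00%

50.00%


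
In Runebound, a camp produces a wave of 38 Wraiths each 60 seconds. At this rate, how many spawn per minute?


Spawns per minute = count * (60 / interval)
= 38 * (60 / 60)
= 38 * 1.0
= 38.0

38.0 per minute


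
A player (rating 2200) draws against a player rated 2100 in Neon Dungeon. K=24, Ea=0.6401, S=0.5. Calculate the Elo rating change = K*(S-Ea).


Elo update: delta = K * (S - Ea), where S = 0.5 (draws)
S - Ea = 0.5 - 0.6401 = -0.1401
Rating change = 24 * -0.1401
= -3.36

-3.36 rating points


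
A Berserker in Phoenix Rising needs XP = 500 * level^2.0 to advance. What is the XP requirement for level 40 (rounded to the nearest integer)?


XP = 500 * level^2.0
Substitute level = 40:
XP = 500 * 40^2.0
= 500 * 1600.0
= 800000

800000 XP


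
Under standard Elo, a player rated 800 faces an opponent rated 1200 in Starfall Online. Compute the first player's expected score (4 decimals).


Elo expected score: Ea = 1/(1 + 10^((Rb-Ra)/400))
Rb - Ra = 1200 - 800 = 400
(Rb-Ra)/400 = 400/400 = 1.0
10^1.0 = 10.0
Ea = 1/(1 + 10.0) = 1/11.0 = 0.0909

0.0909


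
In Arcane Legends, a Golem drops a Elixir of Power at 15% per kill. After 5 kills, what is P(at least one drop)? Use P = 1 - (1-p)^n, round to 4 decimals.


P(at least one) = 1 - P(none) = 1 - (1-p)^n
p = 15/100 = 0.15
1 - p = 0.85
(1 - p)^5 = 0.85^5 = 0.443705
P(at least one) = 1 - 0.443705 = 0.5563

0.5563


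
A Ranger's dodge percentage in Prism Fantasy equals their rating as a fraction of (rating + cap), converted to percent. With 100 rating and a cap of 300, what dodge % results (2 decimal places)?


dodge% = 100 / (100 + 300) * 100
= 100 / 400 * 100
= 0.25 * 100
= 25.00%

25.00%


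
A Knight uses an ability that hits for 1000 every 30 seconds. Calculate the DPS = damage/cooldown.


DPS = damage / cooldown
= 1000 / 30
= 33.33

33.33 DPS


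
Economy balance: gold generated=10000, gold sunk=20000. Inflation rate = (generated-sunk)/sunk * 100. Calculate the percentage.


Net gold = 10000 - 20000 = -10000
Inflation rate = net / sunk * 100 = -10000 / 20000 * 100
= -0.5 * 100
= -50.00%

-50.00%


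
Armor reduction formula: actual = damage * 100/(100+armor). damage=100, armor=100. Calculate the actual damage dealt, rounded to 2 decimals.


actual = 100 * 100 / (100 + 100)
= 100 * 100 / 200
= 10000 / 200
= 50.00

50.00 damage


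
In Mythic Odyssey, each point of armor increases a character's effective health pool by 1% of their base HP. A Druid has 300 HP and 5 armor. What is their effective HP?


EHP = 300 * (1 + 5/100)
= 300 * (1 + 0.05)
= 300 * 1.05
= 315.0

315.0 EHP


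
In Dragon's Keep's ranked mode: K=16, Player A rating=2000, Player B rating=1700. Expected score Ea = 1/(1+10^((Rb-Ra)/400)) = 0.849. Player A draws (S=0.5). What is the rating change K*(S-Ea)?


Elo update: delta = K * (S - Ea), where S = 0.5 (draws)
S - Ea = 0.5 - 0.849 = -0.349
Rating change = 16 * -0.349
= -5.58

-5.58 rating points


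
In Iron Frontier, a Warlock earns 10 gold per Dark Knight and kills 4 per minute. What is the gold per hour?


Gold per minute = 10 * 4 = 40
Gold per hour = 40 * 60 = 2400

2400 gold/hour


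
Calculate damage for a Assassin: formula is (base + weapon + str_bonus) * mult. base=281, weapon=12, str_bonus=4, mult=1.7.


Sum base + weapon + str = 281 + 12 + 4 = 297
Multiply by 1.7:
297 * 1.7 = 504.9

504.9 damage


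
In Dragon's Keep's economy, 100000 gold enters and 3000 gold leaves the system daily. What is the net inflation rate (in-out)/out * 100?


Net gold = 100000 - 3000 = 97000
Inflation rate = net / sunk * 100 = 97000 / 3000 * 100
= 32.333333 * 100
= 3233.33%

3233.33%


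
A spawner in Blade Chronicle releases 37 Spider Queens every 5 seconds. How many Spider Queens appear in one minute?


Spawns per minute = count * (60 / interval)
= 37 * (60 / 5)
= 37 * 12.0
= 444.0

444.0 per minute


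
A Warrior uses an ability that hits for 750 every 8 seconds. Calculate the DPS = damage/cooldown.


DPS = damage / cooldown
= 750 / 8
= 93.75

93.75 DPS


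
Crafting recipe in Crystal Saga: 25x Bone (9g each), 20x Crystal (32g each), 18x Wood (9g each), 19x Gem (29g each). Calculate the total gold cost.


Cost breakdown:
  Bone: 25 * 9 = 225
  Crystal: 20 * 32 = 640
  Wood: 18 * 9 = 162
  Gem: 19 * 29 = 551
Total = 225 + 640 + 162 + 551 = 1578

1578 gold


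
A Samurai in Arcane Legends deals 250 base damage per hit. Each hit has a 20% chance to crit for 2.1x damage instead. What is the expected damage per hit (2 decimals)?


E[dmg] = base * (1 + crit_chance * (crit_mult - 1))
cc as decimal = 20/100 = 0.2
cm - 1 = 2.1 - 1 = 1.1
Bonus factor = 0.2 * 1.1 = 0.22
Total multiplier = 1 + 0.22 = 1.22
Expected damage = 250 * 1.22 = 305.00

305.00 damage


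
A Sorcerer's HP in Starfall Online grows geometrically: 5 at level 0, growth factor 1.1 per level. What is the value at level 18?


value = base * growth^level
= 5 * 1.1^18
= 5 * 5.559917
= 27.80

27.80 HP


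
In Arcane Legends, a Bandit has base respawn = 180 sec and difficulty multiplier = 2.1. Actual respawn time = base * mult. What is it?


Respawn time = base * multiplier
= 180 * 2.1
= 378.0 seconds

378.0 seconds


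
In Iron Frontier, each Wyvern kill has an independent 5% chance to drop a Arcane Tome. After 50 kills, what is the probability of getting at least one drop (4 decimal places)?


P(at least one) = 1 - P(none) = 1 - (1-p)^n
p = 5/100 = 0.05
1 - p = 0.95
(1 - p)^50 = 0.95^50 = 0.076945
P(at least one) = 1 - 0.076945 = 0.9231

0.9231


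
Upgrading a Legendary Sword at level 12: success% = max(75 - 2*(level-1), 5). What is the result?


raw_rate = 75 - 2 * (12 - 1)
= 75 - 2 * 11
= 75 - 22
= 53
Apply floor: max(53, 5) = 53%

53%


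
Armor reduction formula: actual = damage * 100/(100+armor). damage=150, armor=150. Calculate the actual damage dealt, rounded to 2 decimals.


actual = 150 * 100 / (100 + 150)
= 150 * 100 / 250
= 15000 / 250
= 60.00

60.00 damage


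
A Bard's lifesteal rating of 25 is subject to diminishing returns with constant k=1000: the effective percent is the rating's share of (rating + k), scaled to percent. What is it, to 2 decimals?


effective% = rating / (rating + k) * 100
= 25 / (25 + 1000) * 100
= 25 / 1025 * 100
= 0.02439 * 100
= 2.44%

2.44%


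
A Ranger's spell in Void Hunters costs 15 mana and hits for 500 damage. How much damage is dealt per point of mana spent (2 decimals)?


Efficiency = damage / mana
= 500 / 15
= 33.33

33.33 dmg/mana


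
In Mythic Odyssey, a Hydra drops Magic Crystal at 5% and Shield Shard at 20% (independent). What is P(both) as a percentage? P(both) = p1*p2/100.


For independent events, P(both) = P(A) * P(B)
= 5% * 20%
= 100 / 100 %
= 1.0%

1.0%


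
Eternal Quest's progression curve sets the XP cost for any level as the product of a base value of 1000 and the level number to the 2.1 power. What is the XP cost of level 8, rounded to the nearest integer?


XP = 1000 * level^2.1
Substitute level = 8:
XP = 1000 * 8^2.1
= 1000 * 78.7932
= 78793

78793 XP


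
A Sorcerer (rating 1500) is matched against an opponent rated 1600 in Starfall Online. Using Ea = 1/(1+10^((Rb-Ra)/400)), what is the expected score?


Elo expected score: Ea = 1/(1 + 10^((Rb-Ra)/400))
Rb - Ra = 1600 - 1500 = 100
(Rb-Ra)/400 = 100/400 = 0.25
10^0.25 = 1.778279
Ea = 1/(1 + 1.778279) = 1/2.778279 = 0.3599

0.3599


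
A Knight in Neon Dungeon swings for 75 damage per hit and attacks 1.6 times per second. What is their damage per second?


DPS = damage * attack_speed
= 75 * 1.6
= 120.0

120.0 DPS


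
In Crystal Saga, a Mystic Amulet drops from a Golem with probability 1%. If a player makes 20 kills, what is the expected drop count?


Expected drops = kills * (drop_rate / 100)
= 20 * (1 / 100)
= 20 * 0.01
= 0.2

0.2 drops


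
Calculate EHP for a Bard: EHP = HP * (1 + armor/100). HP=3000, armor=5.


EHP = 3000 * (1 + 5/100)
= 3000 * (1 + 0.05)
= 3000 * 1.05
= 3150.0

3150.0 EHP


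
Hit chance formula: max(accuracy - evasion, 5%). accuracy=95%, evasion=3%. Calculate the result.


accuracy - evasion = 95 - 3 = 92
Apply floor: max(92, 5) = 92
Hit chance = 92%

92%


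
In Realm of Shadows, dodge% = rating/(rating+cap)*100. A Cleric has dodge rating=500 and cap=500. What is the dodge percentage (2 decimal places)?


dodge% = 500 / (500 + 500) * 100
= 500 / 1000 * 100
= 0.5 * 100
= 50.00%

50.00%


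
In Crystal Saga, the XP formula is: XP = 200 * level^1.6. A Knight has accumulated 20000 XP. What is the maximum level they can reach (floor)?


XP = 200 * level^1.6, so level = (XP / 200)^(1/1.6)
= (20000 / 200)^(1/1.6)
= 100.0^0.625
= 17.7828
Floor: level = 17

level 17


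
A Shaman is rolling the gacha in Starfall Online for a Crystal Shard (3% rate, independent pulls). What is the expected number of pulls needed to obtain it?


Expected pulls for a geometric distribution = 1/p = 100 / rate%
= 100 / 3
= 33.33

33.33 pulls


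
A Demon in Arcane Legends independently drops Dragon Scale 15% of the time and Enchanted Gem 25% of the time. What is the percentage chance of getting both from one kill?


For independent events, P(both) = P(A) * P(B)
= 15% * 25%
= 375 / 100 %
= 3.75%

3.75%


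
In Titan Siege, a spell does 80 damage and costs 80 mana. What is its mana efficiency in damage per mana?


Efficiency = damage / mana
= 80 / 80
= 1.00

1.00 dmg/mana


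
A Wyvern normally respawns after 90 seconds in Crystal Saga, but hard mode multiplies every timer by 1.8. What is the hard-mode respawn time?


Respawn time = base * multiplier
= 90 * 1.8
= 162.0 seconds

162.0 seconds


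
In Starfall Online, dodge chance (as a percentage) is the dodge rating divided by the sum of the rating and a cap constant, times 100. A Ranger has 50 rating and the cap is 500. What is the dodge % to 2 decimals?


dodge% = 50 / (50 + 500) * 100
= 50 / 550 * 100
= 0.090909 * 100
= 9.09%

9.09%


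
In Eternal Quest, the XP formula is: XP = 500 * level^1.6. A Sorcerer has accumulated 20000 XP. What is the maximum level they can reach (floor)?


XP = 500 * level^1.6, so level = (XP / 500)^(1/1.6)
= (20000 / 500)^(1/1.6)
= 40.0^0.625
= 10.0297
Floor: level = 10

level 10


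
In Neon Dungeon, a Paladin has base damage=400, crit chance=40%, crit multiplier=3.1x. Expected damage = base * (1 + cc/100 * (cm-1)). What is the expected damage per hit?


E[dmg] = base * (1 + crit_chance * (crit_mult - 1))
cc as decimal = 40/100 = 0.4
cm - 1 = 3.1 - 1 = 2.1
Bonus factor = 0.4 * 2.1 = 0.84
Total multiplier = 1 + 0.84 = 1.84
Expected damage = 400 * 1.84 = 736.00

736.00 damage


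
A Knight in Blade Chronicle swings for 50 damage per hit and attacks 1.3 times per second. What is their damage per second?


DPS = damage * attack_speed
= 50 * 1.3
= 65.0

65.0 DPS


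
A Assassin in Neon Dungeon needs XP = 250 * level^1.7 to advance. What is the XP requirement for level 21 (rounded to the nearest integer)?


XP = 250 * level^1.7
Substitute level = 21:
XP = 250 * 21^1.7
= 250 * 176.9183
= 44230

44230 XP


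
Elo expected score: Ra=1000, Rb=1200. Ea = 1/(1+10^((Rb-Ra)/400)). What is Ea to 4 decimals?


Elo expected score: Ea = 1/(1 + 10^((Rb-Ra)/400))
Rb - Ra = 1200 - 1000 = 200
(Rb-Ra)/400 = 200/400 = 0.5
10^0.5 = 3.162278
Ea = 1/(1 + 3.162278) = 1/4.162278 = 0.2403

0.2403


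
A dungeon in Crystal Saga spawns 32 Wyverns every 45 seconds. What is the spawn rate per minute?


Spawns per minute = count * (60 / interval)
= 32 * (60 / 45)
= 32 * 1.3333
= 42.67

42.67 per minute


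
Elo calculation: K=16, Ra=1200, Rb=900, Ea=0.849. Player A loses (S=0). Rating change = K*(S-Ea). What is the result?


Elo update: delta = K * (S - Ea), where S = 0 (loses)
S - Ea = 0 - 0.849 = -0.849
Rating change = 16 * -0.849
= -13.58

-13.58 rating points


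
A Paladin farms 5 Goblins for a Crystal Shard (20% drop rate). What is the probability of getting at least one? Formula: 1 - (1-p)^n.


P(at least one) = 1 - P(none) = 1 - (1-p)^n
p = 20/100 = 0.2
1 - p = 0.8
(1 - p)^5 = 0.8^5 = 0.327680
P(at least one) = 1 - 0.327680 = 0.6723

0.6723


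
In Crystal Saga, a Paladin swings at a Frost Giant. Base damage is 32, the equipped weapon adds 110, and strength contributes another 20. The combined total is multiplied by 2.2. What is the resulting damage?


Sum base + weapon + str = 32 + 110 + 20 = 162
Multiply by 2.2:
162 * 2.2 = 356.4

356.4 damage


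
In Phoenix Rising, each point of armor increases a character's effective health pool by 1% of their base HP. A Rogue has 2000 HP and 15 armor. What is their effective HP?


EHP = 2000 * (1 + 15/100)
= 2000 * (1 + 0.15)
= 2000 * 1.15
= 2300.0

2300.0 EHP


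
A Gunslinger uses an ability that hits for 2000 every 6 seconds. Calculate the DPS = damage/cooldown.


DPS = damage / cooldown
= 2000 / 6
= 333.33

333.33 DPS


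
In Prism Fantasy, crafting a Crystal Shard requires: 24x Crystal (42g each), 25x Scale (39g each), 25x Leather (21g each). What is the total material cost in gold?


Cost breakdown:
  Crystal: 24 * 42 = 1008
  Scale: 25 * 39 = 975
  Leather: 25 * 21 = 525
Total = 1008 + 975 + 525 = 2508

2508 gold


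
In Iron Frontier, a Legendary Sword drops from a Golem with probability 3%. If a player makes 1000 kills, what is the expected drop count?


Expected drops = kills * (drop_rate / 100)
= 1000 * (3 / 100)
= 1000 * 0.03
= 30.0

30.0 drops
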